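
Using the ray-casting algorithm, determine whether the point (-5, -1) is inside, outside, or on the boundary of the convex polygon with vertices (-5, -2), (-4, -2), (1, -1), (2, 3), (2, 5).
The point (-5, -1) lies strictly outside the polygon

Cast a horizontal ray to the right from the query point and count how many polygon edges it crosses (each edge strictly once or zero times, handled with the usual half-open convention). 
Parity of crossings → even ⇒ outside.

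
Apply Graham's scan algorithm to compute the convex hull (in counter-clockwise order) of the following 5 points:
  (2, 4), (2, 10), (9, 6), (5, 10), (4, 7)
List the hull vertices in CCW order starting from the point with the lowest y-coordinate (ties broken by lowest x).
Hull (CCW) = [(2, 4), (9, 6), (5, 10), (2, 10)]

Graham scan procedure:
  1. Find the pivot p₀ = point with lowest y (tie → lowest x): (2, 4).
  2. Sort the remaining points by polar angle around p₀.
  3. Walk through sorted points, maintaining a stack; pop the top while the last three entries make a non-left turn (cross product ≤ 0).
  4. Final stack is the convex hull in CCW order: (2, 4), (9, 6), (5, 10), (2, 10).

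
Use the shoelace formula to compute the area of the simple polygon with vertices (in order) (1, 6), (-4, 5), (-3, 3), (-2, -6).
Area = 25

Shoelace formula: Area = (1/2) |Σ_i (x_i · y_{i+1} − x_{i+1} · y_i)| (indices mod n). Compute each cross term:
  (1)(5) − (-4)(6) = 29
  (-4)(3) − (-3)(5) = 3
  (-3)(-6) − (-2)(3) = 24
  (-2)(6) − (1)(-6) = -6
Sum = 50, so (signed) Area = 50/2 = 25, |Area| = 25.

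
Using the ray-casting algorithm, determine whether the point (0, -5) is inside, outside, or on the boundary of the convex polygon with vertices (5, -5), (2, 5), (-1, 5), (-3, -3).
The point (0, -5) lies strictly outside the polygon

Cast a horizontal ray to the right from the query point and count how many polygon edges it crosses (each edge strictly once or zero times, handled with the usual half-open convention). 
Parity of crossings → even ⇒ outside.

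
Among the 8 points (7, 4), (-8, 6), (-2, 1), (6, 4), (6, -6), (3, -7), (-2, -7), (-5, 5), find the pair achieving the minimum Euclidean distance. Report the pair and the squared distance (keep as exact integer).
Pair = ((7, 4), (6, 4)); squared distance = 1

Compute all C(8, 2) = 28 pairwise squared distances (x_i − x_j)² + (y_i − y_j)². The minimum is 1, attained by the pair ((7, 4), (6, 4)).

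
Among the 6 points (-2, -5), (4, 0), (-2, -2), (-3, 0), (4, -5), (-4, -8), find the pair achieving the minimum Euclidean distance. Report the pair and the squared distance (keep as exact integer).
Pair = ((-2, -2), (-3, 0)); squared distance = 5

Compute all C(6, 2) = 15 pairwise squared distances (x_i − x_j)² + (y_i − y_j)². The minimum is 5, attained by the pair ((-2, -2), (-3, 0)).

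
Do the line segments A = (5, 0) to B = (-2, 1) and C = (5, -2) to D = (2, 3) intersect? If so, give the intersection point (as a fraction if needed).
Yes; intersection at (59/16, 3/16) (t = 3/16 on AB, s = 7/16 on CD)

Parametrize AB as A + t(B − A) = (5 + -7 t, 0 + 1 t) and CD as C + s(D − C) = (5 + -3 s, -2 + 5 s). Solve the linear system for (t, s). Determinant = 32 ≠ 0, so a unique intersection of the containing lines exists. Solution: t = 3/16, s = 7/16 — both in [0, 1], so the segments cross. Intersection point: (59/16, 3/16).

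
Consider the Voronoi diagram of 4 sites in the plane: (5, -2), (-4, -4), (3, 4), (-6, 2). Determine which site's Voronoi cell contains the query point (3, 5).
Nearest site = (3, 4)

The Voronoi cell of site s contains exactly those query points closer to s than to any other site. Compute squared distances from q = (3, 5) to each site:
  (3 − 3)² + (4 − 5)² = 1
  (5 − 3)² + (-2 − 5)² = 53
  (-6 − 3)² + (2 − 5)² = 90
  (-4 − 3)² + (-4 − 5)² = 130
Minimum is attained by (3, 4), so q lies in its Voronoi cell.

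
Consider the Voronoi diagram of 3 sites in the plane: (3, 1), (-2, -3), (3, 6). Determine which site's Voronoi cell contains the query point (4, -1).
Nearest site = (3, 1)

The Voronoi cell of site s contains exactly those query points closer to s than to any other site. Compute squared distances from q = (4, -1) to each site:
  (3 − 4)² + (1 − -1)² = 5
  (-2 − 4)² + (-3 − -1)² = 40
  (3 − 4)² + (6 − -1)² = 50
Minimum is attained by (3, 1), so q lies in its Voronoi cell.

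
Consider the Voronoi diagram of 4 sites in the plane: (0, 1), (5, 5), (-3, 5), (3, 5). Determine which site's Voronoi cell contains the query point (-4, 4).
Nearest site = (-3, 5)

The Voronoi cell of site s contains exactly those query points closer to s than to any other site. Compute squared distances from q = (-4, 4) to each site:
  (-3 − -4)² + (5 − 4)² = 2
  (0 − -4)² + (1 − 4)² = 25
  (3 − -4)² + (5 − 4)² = 50
  (5 − -4)² + (5 − 4)² = 82
Minimum is attained by (-3, 5), so q lies in its Voronoi cell.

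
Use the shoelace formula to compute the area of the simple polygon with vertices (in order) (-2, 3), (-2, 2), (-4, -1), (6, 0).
Area = 18

Shoelace formula: Area = (1/2) |Σ_i (x_i · y_{i+1} − x_{i+1} · y_i)| (indices mod n). Compute each cross term:
  (-2)(2) − (-2)(3) = 2
  (-2)(-1) − (-4)(2) = 10
  (-4)(0) − (6)(-1) = 6
  (6)(3) − (-2)(0) = 18
Sum = 36, so (signed) Area = 36/2 = 18, |Area| = 18.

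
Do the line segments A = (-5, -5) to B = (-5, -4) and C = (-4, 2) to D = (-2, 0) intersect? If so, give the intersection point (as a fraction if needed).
No (intersection of containing lines falls outside at least one segment)

Parametrize and solve: t = 8, s = -1/2. At least one of these is outside [0, 1], so the segments do not intersect.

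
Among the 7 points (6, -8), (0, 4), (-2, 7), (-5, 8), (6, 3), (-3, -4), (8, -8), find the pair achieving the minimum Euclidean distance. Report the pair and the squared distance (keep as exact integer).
Pair = ((6, -8), (8, -8)); squared distance = 4

Compute all C(7, 2) = 21 pairwise squared distances (x_i − x_j)² + (y_i − y_j)². The minimum is 4, attained by the pair ((6, -8), (8, -8)).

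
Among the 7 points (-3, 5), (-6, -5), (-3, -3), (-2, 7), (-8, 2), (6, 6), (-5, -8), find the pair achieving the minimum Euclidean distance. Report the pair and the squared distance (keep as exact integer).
Pair = ((-3, 5), (-2, 7)); squared distance = 5

Compute all C(7, 2) = 21 pairwise squared distances (x_i − x_j)² + (y_i − y_j)². The minimum is 5, attained by the pair ((-3, 5), (-2, 7)).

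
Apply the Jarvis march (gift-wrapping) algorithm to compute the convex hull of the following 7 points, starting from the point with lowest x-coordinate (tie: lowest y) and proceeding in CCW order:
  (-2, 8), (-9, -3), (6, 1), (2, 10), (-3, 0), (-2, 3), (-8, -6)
Hull (CCW) = [(-9, -3), (-8, -6), (6, 1), (2, 10), (-2, 8)]

Jarvis march: at each step, from the current hull vertex p, select the next vertex q as the point such that every other point lies strictly to the left of (or on) the directed line p → q. (Equivalently: for every other point r, the cross product (q − p) × (r − p) ≥ 0.)
Starting point (lowest x, tie lowest y): (-9, -3). Wrap until returning to start. Resulting hull: (-9, -3), (-8, -6), (6, 1), (2, 10), (-2, 8).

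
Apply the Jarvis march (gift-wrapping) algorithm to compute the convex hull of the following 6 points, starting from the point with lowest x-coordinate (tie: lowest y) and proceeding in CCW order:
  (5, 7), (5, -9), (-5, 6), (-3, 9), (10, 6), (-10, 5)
Hull (CCW) = [(-10, 5), (5, -9), (10, 6), (-3, 9)]

Jarvis march: at each step, from the current hull vertex p, select the next vertex q as the point such that every other point lies strictly to the left of (or on) the directed line p → q. (Equivalently: for every other point r, the cross product (q − p) × (r − p) ≥ 0.)
Starting point (lowest x, tie lowest y): (-10, 5). Wrap until returning to start. Resulting hull: (-10, 5), (5, -9), (10, 6), (-3, 9).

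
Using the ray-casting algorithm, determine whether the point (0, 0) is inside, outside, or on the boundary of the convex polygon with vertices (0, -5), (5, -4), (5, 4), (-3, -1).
The point (0, 0) lies strictly inside the polygon

Cast a horizontal ray to the right from the query point and count how many polygon edges it crosses (each edge strictly once or zero times, handled with the usual half-open convention). 
Parity of crossings → odd ⇒ inside.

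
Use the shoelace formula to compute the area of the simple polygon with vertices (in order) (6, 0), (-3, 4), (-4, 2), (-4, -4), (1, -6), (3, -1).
Area = 109/2

Shoelace formula: Area = (1/2) |Σ_i (x_i · y_{i+1} − x_{i+1} · y_i)| (indices mod n). Compute each cross term:
  (6)(4) − (-3)(0) = 24
  (-3)(2) − (-4)(4) = 10
  (-4)(-4) − (-4)(2) = 24
  (-4)(-6) − (1)(-4) = 28
  (1)(-1) − (3)(-6) = 17
  (3)(0) − (6)(-1) = 6
Sum = 109, so (signed) Area = 109/2 = 109/2, |Area| = 109/2.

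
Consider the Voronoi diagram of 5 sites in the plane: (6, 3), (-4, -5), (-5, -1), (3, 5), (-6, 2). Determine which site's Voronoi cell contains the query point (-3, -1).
Nearest site = (-5, -1)

The Voronoi cell of site s contains exactly those query points closer to s than to any other site. Compute squared distances from q = (-3, -1) to each site:
  (-5 − -3)² + (-1 − -1)² = 4
  (-4 − -3)² + (-5 − -1)² = 17
  (-6 − -3)² + (2 − -1)² = 18
  (3 − -3)² + (5 − -1)² = 72
  (6 − -3)² + (3 − -1)² = 97
Minimum is attained by (-5, -1), so q lies in its Voronoi cell.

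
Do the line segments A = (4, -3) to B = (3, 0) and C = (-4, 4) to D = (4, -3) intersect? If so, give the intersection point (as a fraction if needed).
Yes; intersection at (4, -3) (t = 0 on AB, s = 1 on CD)

Parametrize AB as A + t(B − A) = (4 + -1 t, -3 + 3 t) and CD as C + s(D − C) = (-4 + 8 s, 4 + -7 s). Solve the linear system for (t, s). Determinant = 17 ≠ 0, so a unique intersection of the containing lines exists. Solution: t = 0, s = 1 — both in [0, 1], so the segments cross. Intersection point: (4, -3).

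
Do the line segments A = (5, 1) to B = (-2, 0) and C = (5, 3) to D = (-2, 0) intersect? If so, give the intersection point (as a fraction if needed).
Yes; intersection at (-2, 0) (t = 1 on AB, s = 1 on CD)

Parametrize AB as A + t(B − A) = (5 + -7 t, 1 + -1 t) and CD as C + s(D − C) = (5 + -7 s, 3 + -3 s). Solve the linear system for (t, s). Determinant = -14 ≠ 0, so a unique intersection of the containing lines exists. Solution: t = 1, s = 1 — both in [0, 1], so the segments cross. Intersection point: (-2, 0).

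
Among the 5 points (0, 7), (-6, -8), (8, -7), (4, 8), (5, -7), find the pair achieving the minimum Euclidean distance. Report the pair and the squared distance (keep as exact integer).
Pair = ((8, -7), (5, -7)); squared distance = 9

Compute all C(5, 2) = 10 pairwise squared distances (x_i − x_j)² + (y_i − y_j)². The minimum is 9, attained by the pair ((8, -7), (5, -7)).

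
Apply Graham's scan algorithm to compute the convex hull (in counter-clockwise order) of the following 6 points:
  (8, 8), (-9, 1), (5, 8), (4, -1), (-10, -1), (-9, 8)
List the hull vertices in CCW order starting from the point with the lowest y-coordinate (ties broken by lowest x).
Hull (CCW) = [(-10, -1), (4, -1), (8, 8), (-9, 8)]

Graham scan procedure:
  1. Find the pivot p₀ = point with lowest y (tie → lowest x): (-10, -1).
  2. Sort the remaining points by polar angle around p₀.
  3. Walk through sorted points, maintaining a stack; pop the top while the last three entries make a non-left turn (cross product ≤ 0).
  4. Final stack is the convex hull in CCW order: (-10, -1), (4, -1), (8, 8), (-9, 8).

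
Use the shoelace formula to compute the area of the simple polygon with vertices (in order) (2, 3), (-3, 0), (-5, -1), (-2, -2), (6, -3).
Area = 31

Shoelace formula: Area = (1/2) |Σ_i (x_i · y_{i+1} − x_{i+1} · y_i)| (indices mod n). Compute each cross term:
  (2)(0) − (-3)(3) = 9
  (-3)(-1) − (-5)(0) = 3
  (-5)(-2) − (-2)(-1) = 8
  (-2)(-3) − (6)(-2) = 18
  (6)(3) − (2)(-3) = 24
Sum = 62, so (signed) Area = 62/2 = 31, |Area| = 31.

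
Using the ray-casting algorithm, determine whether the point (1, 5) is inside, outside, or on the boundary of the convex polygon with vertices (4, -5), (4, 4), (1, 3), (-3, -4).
The point (1, 5) lies strictly outside the polygon

Cast a horizontal ray to the right from the query point and count how many polygon edges it crosses (each edge strictly once or zero times, handled with the usual half-open convention). 
Parity of crossings → even ⇒ outside.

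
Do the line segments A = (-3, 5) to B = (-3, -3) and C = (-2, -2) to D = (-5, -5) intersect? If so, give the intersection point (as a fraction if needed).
Yes; intersection at (-3, -3) (t = 1 on AB, s = 1/3 on CD)

Parametrize AB as A + t(B − A) = (-3 + 0 t, 5 + -8 t) and CD as C + s(D − C) = (-2 + -3 s, -2 + -3 s). Solve the linear system for (t, s). Determinant = 24 ≠ 0, so a unique intersection of the containing lines exists. Solution: t = 1, s = 1/3 — both in [0, 1], so the segments cross. Intersection point: (-3, -3).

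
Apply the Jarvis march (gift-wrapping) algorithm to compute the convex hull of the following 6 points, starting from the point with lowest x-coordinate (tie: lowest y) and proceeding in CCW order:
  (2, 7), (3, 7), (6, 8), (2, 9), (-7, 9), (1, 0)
Hull (CCW) = [(-7, 9), (1, 0), (6, 8), (2, 9)]

Jarvis march: at each step, from the current hull vertex p, select the next vertex q as the point such that every other point lies strictly to the left of (or on) the directed line p → q. (Equivalently: for every other point r, the cross product (q − p) × (r − p) ≥ 0.)
Starting point (lowest x, tie lowest y): (-7, 9). Wrap until returning to start. Resulting hull: (-7, 9), (1, 0), (6, 8), (2, 9).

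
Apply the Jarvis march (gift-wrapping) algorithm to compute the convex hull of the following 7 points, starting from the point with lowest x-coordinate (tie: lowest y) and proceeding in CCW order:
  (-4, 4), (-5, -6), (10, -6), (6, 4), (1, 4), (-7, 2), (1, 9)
Hull (CCW) = [(-7, 2), (-5, -6), (10, -6), (6, 4), (1, 9)]

Jarvis march: at each step, from the current hull vertex p, select the next vertex q as the point such that every other point lies strictly to the left of (or on) the directed line p → q. (Equivalently: for every other point r, the cross product (q − p) × (r − p) ≥ 0.)
Starting point (lowest x, tie lowest y): (-7, 2). Wrap until returning to start. Resulting hull: (-7, 2), (-5, -6), (10, -6), (6, 4), (1, 9).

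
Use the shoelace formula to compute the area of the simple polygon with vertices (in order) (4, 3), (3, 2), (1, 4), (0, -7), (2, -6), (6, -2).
Area = 37

Shoelace formula: Area = (1/2) |Σ_i (x_i · y_{i+1} − x_{i+1} · y_i)| (indices mod n). Compute each cross term:
  (4)(2) − (3)(3) = -1
  (3)(4) − (1)(2) = 10
  (1)(-7) − (0)(4) = -7
  (0)(-6) − (2)(-7) = 14
  (2)(-2) − (6)(-6) = 32
  (6)(3) − (4)(-2) = 26
Sum = 74, so (signed) Area = 74/2 = 37, |Area| = 37.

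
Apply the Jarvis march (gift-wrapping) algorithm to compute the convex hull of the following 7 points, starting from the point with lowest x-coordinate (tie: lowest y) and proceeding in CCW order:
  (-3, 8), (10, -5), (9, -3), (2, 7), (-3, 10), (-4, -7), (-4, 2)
Hull (CCW) = [(-4, -7), (10, -5), (9, -3), (2, 7), (-3, 10), (-4, 2)]

Jarvis march: at each step, from the current hull vertex p, select the next vertex q as the point such that every other point lies strictly to the left of (or on) the directed line p → q. (Equivalently: for every other point r, the cross product (q − p) × (r − p) ≥ 0.)
Starting point (lowest x, tie lowest y): (-4, -7). Wrap until returning to start. Resulting hull: (-4, -7), (10, -5), (9, -3), (2, 7), (-3, 10), (-4, 2).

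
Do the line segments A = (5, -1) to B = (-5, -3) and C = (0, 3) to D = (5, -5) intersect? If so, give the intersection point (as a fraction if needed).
Yes; intersection at (25/9, -13/9) (t = 2/9 on AB, s = 5/9 on CD)

Parametrize AB as A + t(B − A) = (5 + -10 t, -1 + -2 t) and CD as C + s(D − C) = (0 + 5 s, 3 + -8 s). Solve the linear system for (t, s). Determinant = -90 ≠ 0, so a unique intersection of the containing lines exists. Solution: t = 2/9, s = 5/9 — both in [0, 1], so the segments cross. Intersection point: (25/9, -13/9).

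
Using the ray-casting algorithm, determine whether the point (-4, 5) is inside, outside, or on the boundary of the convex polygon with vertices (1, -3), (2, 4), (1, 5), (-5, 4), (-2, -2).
The point (-4, 5) lies strictly outside the polygon

Cast a horizontal ray to the right from the query point and count how many polygon edges it crosses (each edge strictly once or zero times, handled with the usual half-open convention). 
Parity of crossings → even ⇒ outside.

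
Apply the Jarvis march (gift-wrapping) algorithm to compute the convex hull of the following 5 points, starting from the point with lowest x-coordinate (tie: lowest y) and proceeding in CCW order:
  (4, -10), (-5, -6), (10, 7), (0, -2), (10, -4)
Hull (CCW) = [(-5, -6), (4, -10), (10, -4), (10, 7)]

Jarvis march: at each step, from the current hull vertex p, select the next vertex q as the point such that every other point lies strictly to the left of (or on) the directed line p → q. (Equivalently: for every other point r, the cross product (q − p) × (r − p) ≥ 0.)
Starting point (lowest x, tie lowest y): (-5, -6). Wrap until returning to start. Resulting hull: (-5, -6), (4, -10), (10, -4), (10, 7).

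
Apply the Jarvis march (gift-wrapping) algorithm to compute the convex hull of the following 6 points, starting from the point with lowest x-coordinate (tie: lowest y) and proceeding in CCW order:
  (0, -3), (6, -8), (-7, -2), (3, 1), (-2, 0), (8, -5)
Hull (CCW) = [(-7, -2), (6, -8), (8, -5), (3, 1), (-2, 0)]

Jarvis march: at each step, from the current hull vertex p, select the next vertex q as the point such that every other point lies strictly to the left of (or on) the directed line p → q. (Equivalently: for every other point r, the cross product (q − p) × (r − p) ≥ 0.)
Starting point (lowest x, tie lowest y): (-7, -2). Wrap until returning to start. Resulting hull: (-7, -2), (6, -8), (8, -5), (3, 1), (-2, 0).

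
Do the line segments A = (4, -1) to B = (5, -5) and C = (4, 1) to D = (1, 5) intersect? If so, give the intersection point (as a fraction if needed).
No (intersection of containing lines falls outside at least one segment)

Parametrize and solve: t = -3/4, s = 1/4. At least one of these is outside [0, 1], so the segments do not intersect.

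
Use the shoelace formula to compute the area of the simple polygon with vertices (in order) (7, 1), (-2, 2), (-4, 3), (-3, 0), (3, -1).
Area = 20

Shoelace formula: Area = (1/2) |Σ_i (x_i · y_{i+1} − x_{i+1} · y_i)| (indices mod n). Compute each cross term:
  (7)(2) − (-2)(1) = 16
  (-2)(3) − (-4)(2) = 2
  (-4)(0) − (-3)(3) = 9
  (-3)(-1) − (3)(0) = 3
  (3)(1) − (7)(-1) = 10
Sum = 40, so (signed) Area = 40/2 = 20, |Area| = 20.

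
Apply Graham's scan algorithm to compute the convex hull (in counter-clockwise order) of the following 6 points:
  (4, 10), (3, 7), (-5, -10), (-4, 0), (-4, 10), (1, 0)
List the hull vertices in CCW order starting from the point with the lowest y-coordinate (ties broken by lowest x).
Hull (CCW) = [(-5, -10), (1, 0), (4, 10), (-4, 10)]

Graham scan procedure:
  1. Find the pivot p₀ = point with lowest y (tie → lowest x): (-5, -10).
  2. Sort the remaining points by polar angle around p₀.
  3. Walk through sorted points, maintaining a stack; pop the top while the last three entries make a non-left turn (cross product ≤ 0).
  4. Final stack is the convex hull in CCW order: (-5, -10), (1, 0), (4, 10), (-4, 10).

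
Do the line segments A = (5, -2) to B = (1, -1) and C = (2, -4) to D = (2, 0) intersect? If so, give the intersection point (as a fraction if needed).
Yes; intersection at (2, -5/4) (t = 3/4 on AB, s = 11/16 on CD)

Parametrize AB as A + t(B − A) = (5 + -4 t, -2 + 1 t) and CD as C + s(D − C) = (2 + 0 s, -4 + 4 s). Solve the linear system for (t, s). Determinant = 16 ≠ 0, so a unique intersection of the containing lines exists. Solution: t = 3/4, s = 11/16 — both in [0, 1], so the segments cross. Intersection point: (2, -5/4).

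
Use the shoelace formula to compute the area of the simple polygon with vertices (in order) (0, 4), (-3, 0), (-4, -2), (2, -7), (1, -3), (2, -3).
Area = 31

Shoelace formula: Area = (1/2) |Σ_i (x_i · y_{i+1} − x_{i+1} · y_i)| (indices mod n). Compute each cross term:
  (0)(0) − (-3)(4) = 12
  (-3)(-2) − (-4)(0) = 6
  (-4)(-7) − (2)(-2) = 32
  (2)(-3) − (1)(-7) = 1
  (1)(-3) − (2)(-3) = 3
  (2)(4) − (0)(-3) = 8
Sum = 62, so (signed) Area = 62/2 = 31, |Area| = 31.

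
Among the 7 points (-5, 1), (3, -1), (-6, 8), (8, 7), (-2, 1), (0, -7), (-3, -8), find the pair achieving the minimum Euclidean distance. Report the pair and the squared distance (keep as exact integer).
Pair = ((-5, 1), (-2, 1)); squared distance = 9

Compute all C(7, 2) = 21 pairwise squared distances (x_i − x_j)² + (y_i − y_j)². The minimum is 9, attained by the pair ((-5, 1), (-2, 1)).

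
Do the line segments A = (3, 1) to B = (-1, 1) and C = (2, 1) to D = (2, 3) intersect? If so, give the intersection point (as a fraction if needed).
Yes; intersection at (2, 1) (t = 1/4 on AB, s = 0 on CD)

Parametrize AB as A + t(B − A) = (3 + -4 t, 1 + 0 t) and CD as C + s(D − C) = (2 + 0 s, 1 + 2 s). Solve the linear system for (t, s). Determinant = 8 ≠ 0, so a unique intersection of the containing lines exists. Solution: t = 1/4, s = 0 — both in [0, 1], so the segments cross. Intersection point: (2, 1).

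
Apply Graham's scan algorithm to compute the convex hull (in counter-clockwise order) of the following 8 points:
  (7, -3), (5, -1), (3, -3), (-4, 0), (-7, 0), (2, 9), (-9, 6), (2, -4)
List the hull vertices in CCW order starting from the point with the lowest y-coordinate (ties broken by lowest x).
Hull (CCW) = [(2, -4), (7, -3), (2, 9), (-9, 6), (-7, 0)]

Graham scan procedure:
  1. Find the pivot p₀ = point with lowest y (tie → lowest x): (2, -4).
  2. Sort the remaining points by polar angle around p₀.
  3. Walk through sorted points, maintaining a stack; pop the top while the last three entries make a non-left turn (cross product ≤ 0).
  4. Final stack is the convex hull in CCW order: (2, -4), (7, -3), (2, 9), (-9, 6), (-7, 0).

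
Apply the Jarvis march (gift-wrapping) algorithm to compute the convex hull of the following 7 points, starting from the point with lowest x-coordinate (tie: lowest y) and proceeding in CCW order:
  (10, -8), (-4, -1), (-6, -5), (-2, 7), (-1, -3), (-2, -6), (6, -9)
Hull (CCW) = [(-6, -5), (6, -9), (10, -8), (-2, 7)]

Jarvis march: at each step, from the current hull vertex p, select the next vertex q as the point such that every other point lies strictly to the left of (or on) the directed line p → q. (Equivalently: for every other point r, the cross product (q − p) × (r − p) ≥ 0.)
Starting point (lowest x, tie lowest y): (-6, -5). Wrap until returning to start. Resulting hull: (-6, -5), (6, -9), (10, -8), (-2, 7).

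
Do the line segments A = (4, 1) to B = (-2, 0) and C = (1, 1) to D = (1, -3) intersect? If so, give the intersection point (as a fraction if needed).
Yes; intersection at (1, 1/2) (t = 1/2 on AB, s = 1/8 on CD)

Parametrize AB as A + t(B − A) = (4 + -6 t, 1 + -1 t) and CD as C + s(D − C) = (1 + 0 s, 1 + -4 s). Solve the linear system for (t, s). Determinant = -24 ≠ 0, so a unique intersection of the containing lines exists. Solution: t = 1/2, s = 1/8 — both in [0, 1], so the segments cross. Intersection point: (1, 1/2).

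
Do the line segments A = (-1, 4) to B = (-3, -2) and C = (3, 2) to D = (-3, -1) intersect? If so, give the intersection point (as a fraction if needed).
Yes; intersection at (-13/5, -4/5) (t = 4/5 on AB, s = 14/15 on CD)

Parametrize AB as A + t(B − A) = (-1 + -2 t, 4 + -6 t) and CD as C + s(D − C) = (3 + -6 s, 2 + -3 s). Solve the linear system for (t, s). Determinant = 30 ≠ 0, so a unique intersection of the containing lines exists. Solution: t = 4/5, s = 14/15 — both in [0, 1], so the segments cross. Intersection point: (-13/5, -4/5).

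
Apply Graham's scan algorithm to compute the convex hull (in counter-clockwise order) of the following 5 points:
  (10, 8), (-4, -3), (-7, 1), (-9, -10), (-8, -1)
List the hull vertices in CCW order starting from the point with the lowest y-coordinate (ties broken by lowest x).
Hull (CCW) = [(-9, -10), (10, 8), (-7, 1), (-8, -1)]

Graham scan procedure:
  1. Find the pivot p₀ = point with lowest y (tie → lowest x): (-9, -10).
  2. Sort the remaining points by polar angle around p₀.
  3. Walk through sorted points, maintaining a stack; pop the top while the last three entries make a non-left turn (cross product ≤ 0).
  4. Final stack is the convex hull in CCW order: (-9, -10), (10, 8), (-7, 1), (-8, -1).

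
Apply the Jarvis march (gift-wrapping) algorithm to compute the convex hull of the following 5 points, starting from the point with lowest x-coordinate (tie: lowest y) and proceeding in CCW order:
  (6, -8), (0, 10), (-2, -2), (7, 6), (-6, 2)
Hull (CCW) = [(-6, 2), (-2, -2), (6, -8), (7, 6), (0, 10)]

Jarvis march: at each step, from the current hull vertex p, select the next vertex q as the point such that every other point lies strictly to the left of (or on) the directed line p → q. (Equivalently: for every other point r, the cross product (q − p) × (r − p) ≥ 0.)
Starting point (lowest x, tie lowest y): (-6, 2). Wrap until returning to start. Resulting hull: (-6, 2), (-2, -2), (6, -8), (7, 6), (0, 10).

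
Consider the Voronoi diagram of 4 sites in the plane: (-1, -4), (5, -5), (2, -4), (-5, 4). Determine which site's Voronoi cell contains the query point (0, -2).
Nearest site = (-1, -4)

The Voronoi cell of site s contains exactly those query points closer to s than to any other site. Compute squared distances from q = (0, -2) to each site:
  (-1 − 0)² + (-4 − -2)² = 5
  (2 − 0)² + (-4 − -2)² = 8
  (5 − 0)² + (-5 − -2)² = 34
  (-5 − 0)² + (4 − -2)² = 61
Minimum is attained by (-1, -4), so q lies in its Voronoi cell.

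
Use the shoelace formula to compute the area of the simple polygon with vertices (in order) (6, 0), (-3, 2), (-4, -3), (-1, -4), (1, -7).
Area = 95/2

Shoelace formula: Area = (1/2) |Σ_i (x_i · y_{i+1} − x_{i+1} · y_i)| (indices mod n). Compute each cross term:
  (6)(2) − (-3)(0) = 12
  (-3)(-3) − (-4)(2) = 17
  (-4)(-4) − (-1)(-3) = 13
  (-1)(-7) − (1)(-4) = 11
  (1)(0) − (6)(-7) = 42
Sum = 95, so (signed) Area = 95/2 = 95/2, |Area| = 95/2.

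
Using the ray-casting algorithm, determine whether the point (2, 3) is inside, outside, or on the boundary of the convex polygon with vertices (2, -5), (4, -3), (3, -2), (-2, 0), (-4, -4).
The point (2, 3) lies strictly outside the polygon

Cast a horizontal ray to the right from the query point and count how many polygon edges it crosses (each edge strictly once or zero times, handled with the usual half-open convention). 
Parity of crossings → even ⇒ outside.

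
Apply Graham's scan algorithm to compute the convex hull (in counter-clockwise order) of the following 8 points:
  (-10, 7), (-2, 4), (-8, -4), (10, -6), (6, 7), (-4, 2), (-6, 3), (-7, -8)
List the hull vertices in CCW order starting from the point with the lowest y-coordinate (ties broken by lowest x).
Hull (CCW) = [(-7, -8), (10, -6), (6, 7), (-10, 7), (-8, -4)]

Graham scan procedure:
  1. Find the pivot p₀ = point with lowest y (tie → lowest x): (-7, -8).
  2. Sort the remaining points by polar angle around p₀.
  3. Walk through sorted points, maintaining a stack; pop the top while the last three entries make a non-left turn (cross product ≤ 0).
  4. Final stack is the convex hull in CCW order: (-7, -8), (10, -6), (6, 7), (-10, 7), (-8, -4).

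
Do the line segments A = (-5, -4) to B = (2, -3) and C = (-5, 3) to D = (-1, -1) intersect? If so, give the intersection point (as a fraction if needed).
No (intersection of containing lines falls outside at least one segment)

Parametrize and solve: t = 7/8, s = 49/32. At least one of these is outside [0, 1], so the segments do not intersect.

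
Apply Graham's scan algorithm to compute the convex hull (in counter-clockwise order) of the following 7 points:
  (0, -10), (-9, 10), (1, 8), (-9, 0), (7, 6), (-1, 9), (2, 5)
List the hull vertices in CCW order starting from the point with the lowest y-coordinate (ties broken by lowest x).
Hull (CCW) = [(0, -10), (7, 6), (-1, 9), (-9, 10), (-9, 0)]

Graham scan procedure:
  1. Find the pivot p₀ = point with lowest y (tie → lowest x): (0, -10).
  2. Sort the remaining points by polar angle around p₀.
  3. Walk through sorted points, maintaining a stack; pop the top while the last three entries make a non-left turn (cross product ≤ 0).
  4. Final stack is the convex hull in CCW order: (0, -10), (7, 6), (-1, 9), (-9, 10), (-9, 0).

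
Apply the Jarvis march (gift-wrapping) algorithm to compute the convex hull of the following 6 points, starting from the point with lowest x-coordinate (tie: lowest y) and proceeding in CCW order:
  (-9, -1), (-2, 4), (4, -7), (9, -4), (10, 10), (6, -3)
Hull (CCW) = [(-9, -1), (4, -7), (9, -4), (10, 10), (-2, 4)]

Jarvis march: at each step, from the current hull vertex p, select the next vertex q as the point such that every other point lies strictly to the left of (or on) the directed line p → q. (Equivalently: for every other point r, the cross product (q − p) × (r − p) ≥ 0.)
Starting point (lowest x, tie lowest y): (-9, -1). Wrap until returning to start. Resulting hull: (-9, -1), (4, -7), (9, -4), (10, 10), (-2, 4).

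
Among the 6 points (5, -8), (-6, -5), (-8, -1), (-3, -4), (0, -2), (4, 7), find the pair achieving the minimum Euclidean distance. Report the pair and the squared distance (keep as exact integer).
Pair = ((-6, -5), (-3, -4)); squared distance = 10

Compute all C(6, 2) = 15 pairwise squared distances (x_i − x_j)² + (y_i − y_j)². The minimum is 10, attained by the pair ((-6, -5), (-3, -4)).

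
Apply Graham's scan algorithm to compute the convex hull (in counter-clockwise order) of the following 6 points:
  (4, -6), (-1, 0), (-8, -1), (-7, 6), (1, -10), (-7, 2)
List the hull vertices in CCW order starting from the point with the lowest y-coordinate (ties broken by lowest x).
Hull (CCW) = [(1, -10), (4, -6), (-1, 0), (-7, 6), (-8, -1)]

Graham scan procedure:
  1. Find the pivot p₀ = point with lowest y (tie → lowest x): (1, -10).
  2. Sort the remaining points by polar angle around p₀.
  3. Walk through sorted points, maintaining a stack; pop the top while the last three entries make a non-left turn (cross product ≤ 0).
  4. Final stack is the convex hull in CCW order: (1, -10), (4, -6), (-1, 0), (-7, 6), (-8, -1).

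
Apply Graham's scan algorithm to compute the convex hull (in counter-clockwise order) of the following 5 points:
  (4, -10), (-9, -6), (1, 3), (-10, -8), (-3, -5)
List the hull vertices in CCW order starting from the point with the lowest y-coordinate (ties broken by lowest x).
Hull (CCW) = [(4, -10), (1, 3), (-9, -6), (-10, -8)]

Graham scan procedure:
  1. Find the pivot p₀ = point with lowest y (tie → lowest x): (4, -10).
  2. Sort the remaining points by polar angle around p₀.
  3. Walk through sorted points, maintaining a stack; pop the top while the last three entries make a non-left turn (cross product ≤ 0).
  4. Final stack is the convex hull in CCW order: (4, -10), (1, 3), (-9, -6), (-10, -8).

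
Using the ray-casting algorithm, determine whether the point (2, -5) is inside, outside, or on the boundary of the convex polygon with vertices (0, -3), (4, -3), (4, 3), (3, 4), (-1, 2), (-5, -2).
The point (2, -5) lies strictly outside the polygon

Cast a horizontal ray to the right from the query point and count how many polygon edges it crosses (each edge strictly once or zero times, handled with the usual half-open convention). 
Parity of crossings → even ⇒ outside.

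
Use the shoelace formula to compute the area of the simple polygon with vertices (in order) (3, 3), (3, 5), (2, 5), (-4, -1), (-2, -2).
Area = 35/2

Shoelace formula: Area = (1/2) |Σ_i (x_i · y_{i+1} − x_{i+1} · y_i)| (indices mod n). Compute each cross term:
  (3)(5) − (3)(3) = 6
  (3)(5) − (2)(5) = 5
  (2)(-1) − (-4)(5) = 18
  (-4)(-2) − (-2)(-1) = 6
  (-2)(3) − (3)(-2) = 0
Sum = 35, so (signed) Area = 35/2 = 35/2, |Area| = 35/2.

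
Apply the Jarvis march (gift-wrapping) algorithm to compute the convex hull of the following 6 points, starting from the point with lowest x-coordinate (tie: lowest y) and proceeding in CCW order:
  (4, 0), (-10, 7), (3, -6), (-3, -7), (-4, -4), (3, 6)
Hull (CCW) = [(-10, 7), (-3, -7), (3, -6), (4, 0), (3, 6)]

Jarvis march: at each step, from the current hull vertex p, select the next vertex q as the point such that every other point lies strictly to the left of (or on) the directed line p → q. (Equivalently: for every other point r, the cross product (q − p) × (r − p) ≥ 0.)
Starting point (lowest x, tie lowest y): (-10, 7). Wrap until returning to start. Resulting hull: (-10, 7), (-3, -7), (3, -6), (4, 0), (3, 6).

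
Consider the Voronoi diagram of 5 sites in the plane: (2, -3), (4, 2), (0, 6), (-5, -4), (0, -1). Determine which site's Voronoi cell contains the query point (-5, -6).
Nearest site = (-5, -4)

The Voronoi cell of site s contains exactly those query points closer to s than to any other site. Compute squared distances from q = (-5, -6) to each site:
  (-5 − -5)² + (-4 − -6)² = 4
  (0 − -5)² + (-1 − -6)² = 50
  (2 − -5)² + (-3 − -6)² = 58
  (4 − -5)² + (2 − -6)² = 145
  (0 − -5)² + (6 − -6)² = 169
Minimum is attained by (-5, -4), so q lies in its Voronoi cell.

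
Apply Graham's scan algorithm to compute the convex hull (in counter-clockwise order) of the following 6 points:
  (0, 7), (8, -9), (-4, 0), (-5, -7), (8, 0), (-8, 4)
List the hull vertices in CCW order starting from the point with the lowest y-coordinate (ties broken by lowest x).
Hull (CCW) = [(8, -9), (8, 0), (0, 7), (-8, 4), (-5, -7)]

Graham scan procedure:
  1. Find the pivot p₀ = point with lowest y (tie → lowest x): (8, -9).
  2. Sort the remaining points by polar angle around p₀.
  3. Walk through sorted points, maintaining a stack; pop the top while the last three entries make a non-left turn (cross product ≤ 0).
  4. Final stack is the convex hull in CCW order: (8, -9), (8, 0), (0, 7), (-8, 4), (-5, -7).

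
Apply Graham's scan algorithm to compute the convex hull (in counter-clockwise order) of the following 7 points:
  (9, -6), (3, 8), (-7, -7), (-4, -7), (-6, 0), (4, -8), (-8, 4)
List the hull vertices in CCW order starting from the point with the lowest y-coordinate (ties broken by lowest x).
Hull (CCW) = [(4, -8), (9, -6), (3, 8), (-8, 4), (-7, -7)]

Graham scan procedure:
  1. Find the pivot p₀ = point with lowest y (tie → lowest x): (4, -8).
  2. Sort the remaining points by polar angle around p₀.
  3. Walk through sorted points, maintaining a stack; pop the top while the last three entries make a non-left turn (cross product ≤ 0).
  4. Final stack is the convex hull in CCW order: (4, -8), (9, -6), (3, 8), (-8, 4), (-7, -7).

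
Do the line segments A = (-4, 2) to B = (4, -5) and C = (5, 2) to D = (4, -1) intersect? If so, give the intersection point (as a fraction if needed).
No (intersection of containing lines falls outside at least one segment)

Parametrize and solve: t = 27/31, s = 63/31. At least one of these is outside [0, 1], so the segments do not intersect.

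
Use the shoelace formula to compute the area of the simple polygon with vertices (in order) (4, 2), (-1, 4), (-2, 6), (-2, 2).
Area = 8

Shoelace formula: Area = (1/2) |Σ_i (x_i · y_{i+1} − x_{i+1} · y_i)| (indices mod n). Compute each cross term:
  (4)(4) − (-1)(2) = 18
  (-1)(6) − (-2)(4) = 2
  (-2)(2) − (-2)(6) = 8
  (-2)(2) − (4)(2) = -12
Sum = 16, so (signed) Area = 16/2 = 8, |Area| = 8.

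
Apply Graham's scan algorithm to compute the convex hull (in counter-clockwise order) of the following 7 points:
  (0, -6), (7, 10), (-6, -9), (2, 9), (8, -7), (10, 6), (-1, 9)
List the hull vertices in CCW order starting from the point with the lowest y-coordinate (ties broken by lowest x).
Hull (CCW) = [(-6, -9), (8, -7), (10, 6), (7, 10), (-1, 9)]

Graham scan procedure:
  1. Find the pivot p₀ = point with lowest y (tie → lowest x): (-6, -9).
  2. Sort the remaining points by polar angle around p₀.
  3. Walk through sorted points, maintaining a stack; pop the top while the last three entries make a non-left turn (cross product ≤ 0).
  4. Final stack is the convex hull in CCW order: (-6, -9), (8, -7), (10, 6), (7, 10), (-1, 9).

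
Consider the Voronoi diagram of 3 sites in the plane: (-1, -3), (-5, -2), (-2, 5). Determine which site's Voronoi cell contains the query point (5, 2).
Nearest site = (-2, 5)

The Voronoi cell of site s contains exactly those query points closer to s than to any other site. Compute squared distances from q = (5, 2) to each site:
  (-2 − 5)² + (5 − 2)² = 58
  (-1 − 5)² + (-3 − 2)² = 61
  (-5 − 5)² + (-2 − 2)² = 116
Minimum is attained by (-2, 5), so q lies in its Voronoi cell.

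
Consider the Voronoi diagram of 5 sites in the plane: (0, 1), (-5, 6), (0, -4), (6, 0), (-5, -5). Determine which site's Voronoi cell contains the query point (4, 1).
Nearest site = (6, 0)

The Voronoi cell of site s contains exactly those query points closer to s than to any other site. Compute squared distances from q = (4, 1) to each site:
  (6 − 4)² + (0 − 1)² = 5
  (0 − 4)² + (1 − 1)² = 16
  (0 − 4)² + (-4 − 1)² = 41
  (-5 − 4)² + (6 − 1)² = 106
  (-5 − 4)² + (-5 − 1)² = 117
Minimum is attained by (6, 0), so q lies in its Voronoi cell.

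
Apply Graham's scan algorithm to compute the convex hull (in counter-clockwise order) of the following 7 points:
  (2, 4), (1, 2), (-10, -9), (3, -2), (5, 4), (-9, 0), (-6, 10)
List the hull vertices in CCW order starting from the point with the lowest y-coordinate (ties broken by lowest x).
Hull (CCW) = [(-10, -9), (3, -2), (5, 4), (-6, 10), (-9, 0)]

Graham scan procedure:
  1. Find the pivot p₀ = point with lowest y (tie → lowest x): (-10, -9).
  2. Sort the remaining points by polar angle around p₀.
  3. Walk through sorted points, maintaining a stack; pop the top while the last three entries make a non-left turn (cross product ≤ 0).
  4. Final stack is the convex hull in CCW order: (-10, -9), (3, -2), (5, 4), (-6, 10), (-9, 0).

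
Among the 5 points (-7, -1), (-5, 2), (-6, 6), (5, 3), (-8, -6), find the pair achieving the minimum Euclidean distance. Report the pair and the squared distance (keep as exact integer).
Pair = ((-7, -1), (-5, 2)); squared distance = 13

Compute all C(5, 2) = 10 pairwise squared distances (x_i − x_j)² + (y_i − y_j)². The minimum is 13, attained by the pair ((-7, -1), (-5, 2)).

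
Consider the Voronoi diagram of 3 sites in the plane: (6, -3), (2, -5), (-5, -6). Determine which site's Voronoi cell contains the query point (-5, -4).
Nearest site = (-5, -6)

The Voronoi cell of site s contains exactly those query points closer to s than to any other site. Compute squared distances from q = (-5, -4) to each site:
  (-5 − -5)² + (-6 − -4)² = 4
  (2 − -5)² + (-5 − -4)² = 50
  (6 − -5)² + (-3 − -4)² = 122
Minimum is attained by (-5, -6), so q lies in its Voronoi cell.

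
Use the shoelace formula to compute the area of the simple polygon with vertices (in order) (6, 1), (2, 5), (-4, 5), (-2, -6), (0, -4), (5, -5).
Area = 155/2

Shoelace formula: Area = (1/2) |Σ_i (x_i · y_{i+1} − x_{i+1} · y_i)| (indices mod n). Compute each cross term:
  (6)(5) − (2)(1) = 28
  (2)(5) − (-4)(5) = 30
  (-4)(-6) − (-2)(5) = 34
  (-2)(-4) − (0)(-6) = 8
  (0)(-5) − (5)(-4) = 20
  (5)(1) − (6)(-5) = 35
Sum = 155, so (signed) Area = 155/2 = 155/2, |Area| = 155/2.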